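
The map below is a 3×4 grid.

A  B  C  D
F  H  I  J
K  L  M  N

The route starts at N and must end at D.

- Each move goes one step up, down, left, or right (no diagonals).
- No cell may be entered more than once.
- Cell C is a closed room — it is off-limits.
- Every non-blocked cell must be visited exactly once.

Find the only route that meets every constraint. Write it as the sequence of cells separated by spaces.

N M L K F A B H I J D

Need to visit all 11 open cells exactly once, starting at N and ending at D.
Route from N: left 3 to K, up 2 to A, right 1 to B, down 1 to H, right 2 to J, up 1 to D — 10 moves in all.
Check: all 11 open cells covered.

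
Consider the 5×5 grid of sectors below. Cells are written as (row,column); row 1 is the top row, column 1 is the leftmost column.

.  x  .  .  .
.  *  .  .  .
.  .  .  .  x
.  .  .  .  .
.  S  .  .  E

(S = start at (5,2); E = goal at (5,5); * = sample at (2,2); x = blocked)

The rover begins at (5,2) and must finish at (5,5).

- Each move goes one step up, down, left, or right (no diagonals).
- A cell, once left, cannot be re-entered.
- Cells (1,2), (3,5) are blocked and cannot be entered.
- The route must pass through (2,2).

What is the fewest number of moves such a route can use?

9

Any route passes through (2,2) somewhere between (5,2) and (5,5). Summing Manhattan distances along the two legs ((5,2) → (2,2) → (5,5)) gives a lower bound of 3 + 6 = 9 moves.
A route of 9 moves achieves this: (5,2) → (4,2) → (3,2) → (2,2) → (2,3) → (3,3) → (4,3) → (5,3) → (5,4) → (5,5).
Since 9 matches the lower bound, it is optimal.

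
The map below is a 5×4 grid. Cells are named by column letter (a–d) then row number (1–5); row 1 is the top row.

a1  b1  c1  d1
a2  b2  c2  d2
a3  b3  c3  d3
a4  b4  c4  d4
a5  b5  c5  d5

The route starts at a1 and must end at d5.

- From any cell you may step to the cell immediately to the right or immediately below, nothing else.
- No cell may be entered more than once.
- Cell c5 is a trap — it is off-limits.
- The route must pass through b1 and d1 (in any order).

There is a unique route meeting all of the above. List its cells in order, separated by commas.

Moves only go right or down, so the column and row indices never decrease.
Route from a1: right 3 to d1, down 4 to d5 — 7 moves in all.
Check: all required cells visited.

a1, b1, c1, d1, d2, d3, d4, d5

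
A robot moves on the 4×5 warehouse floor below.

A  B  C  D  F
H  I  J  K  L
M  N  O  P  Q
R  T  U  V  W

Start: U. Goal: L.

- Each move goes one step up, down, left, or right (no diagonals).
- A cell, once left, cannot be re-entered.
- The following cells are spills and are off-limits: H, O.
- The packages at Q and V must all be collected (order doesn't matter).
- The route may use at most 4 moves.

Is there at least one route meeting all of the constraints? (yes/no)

yes

One route that works: U → V → P → Q → L.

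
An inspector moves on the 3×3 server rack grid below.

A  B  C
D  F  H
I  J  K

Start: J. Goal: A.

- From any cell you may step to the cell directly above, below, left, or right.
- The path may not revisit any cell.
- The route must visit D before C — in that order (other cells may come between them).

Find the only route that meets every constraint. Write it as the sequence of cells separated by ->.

The waypoints must appear in the order D, C, with no cell reused.
Route from J: left to I, up to D, 2× right (reaching H), up to C, 2× left (reaching A) — 7 moves in all.
Check: order respected (D at step 2, C at step 5).

J -> I -> D -> F -> H -> C -> B -> A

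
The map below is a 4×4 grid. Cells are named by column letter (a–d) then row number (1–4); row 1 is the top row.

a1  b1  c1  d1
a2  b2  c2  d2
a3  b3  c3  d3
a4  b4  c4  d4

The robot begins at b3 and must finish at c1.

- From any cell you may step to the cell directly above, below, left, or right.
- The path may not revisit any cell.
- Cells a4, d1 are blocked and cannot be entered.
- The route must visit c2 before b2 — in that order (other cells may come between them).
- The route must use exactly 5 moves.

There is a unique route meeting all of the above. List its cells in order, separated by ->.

The waypoints must appear in the order c2, b2, with no cell reused.
Route from b3: right 1 to c3, up 1 to c2, left 1 to b2, up 1 to b1, right 1 to c1 — 5 moves in all.
Check: order respected (c2 at step 2, b2 at step 3); 5 moves as required.

b3 -> c3 -> c2 -> b2 -> b1 -> c1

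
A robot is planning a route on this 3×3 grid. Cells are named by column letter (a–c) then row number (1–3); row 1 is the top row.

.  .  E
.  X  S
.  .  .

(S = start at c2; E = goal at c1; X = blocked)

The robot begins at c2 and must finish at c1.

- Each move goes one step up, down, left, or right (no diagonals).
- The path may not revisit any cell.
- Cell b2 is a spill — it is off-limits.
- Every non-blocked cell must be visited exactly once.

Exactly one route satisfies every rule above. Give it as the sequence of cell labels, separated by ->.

c2 -> c3 -> b3 -> a3 -> a2 -> a1 -> b1 -> c1

Need to visit all 8 open cells exactly once, starting at c2 and ending at c1.
Cell a1 has only two open neighbours (a2 and b1), so the path must pass straight through it: one of those is the cell it's entered from and the other is where it exits.
Route from c2: down 1 to c3, left 2 to a3, up 2 to a1, right 2 to c1 — 7 moves in all.
Check: all 8 open cells covered.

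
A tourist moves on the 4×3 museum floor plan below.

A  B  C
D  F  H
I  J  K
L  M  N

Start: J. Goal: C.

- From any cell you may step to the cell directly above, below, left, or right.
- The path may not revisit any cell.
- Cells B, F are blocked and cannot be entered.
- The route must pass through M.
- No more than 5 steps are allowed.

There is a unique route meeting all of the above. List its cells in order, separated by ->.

The 5-move cap with required stops at M leaves no slack for detours.
Route from J: down to M, right to N, 3× up (reaching C) — 5 moves in all.
Check: all required cells visited; 5 ≤ 5 moves.

J -> M -> N -> K -> H -> C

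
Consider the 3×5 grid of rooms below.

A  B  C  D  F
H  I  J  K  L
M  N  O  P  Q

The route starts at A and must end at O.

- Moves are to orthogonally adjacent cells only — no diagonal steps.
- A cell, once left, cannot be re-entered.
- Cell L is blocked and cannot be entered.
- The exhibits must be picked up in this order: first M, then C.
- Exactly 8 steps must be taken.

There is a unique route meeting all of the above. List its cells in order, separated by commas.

The waypoints must appear in the order M, C, with no cell reused.
Route from A: down 2 to M, right 1 to N, up 2 to B, right 1 to C, down 2 to O — 8 moves in all.
Check: order respected (M at step 2, C at step 6); 8 moves as required.

A, H, M, N, I, B, C, J, O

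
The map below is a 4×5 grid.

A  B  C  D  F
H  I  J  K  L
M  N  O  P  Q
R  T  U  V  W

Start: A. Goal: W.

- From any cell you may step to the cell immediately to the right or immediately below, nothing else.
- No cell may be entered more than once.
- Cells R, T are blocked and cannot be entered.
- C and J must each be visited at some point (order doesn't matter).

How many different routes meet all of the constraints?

6

A right/down-only route from A to W makes exactly 3 down-moves and 4 right-moves in some order.
With no other constraints that would be C(7,3) = 35 routes.
A monotone route can only reach the required cells in the order C, J, so split there and multiply the segment counts (each segment already excludes blocked cells): A→C: 1; C→J: 1; J→W: 6; product = 6.
That gives 6 routes.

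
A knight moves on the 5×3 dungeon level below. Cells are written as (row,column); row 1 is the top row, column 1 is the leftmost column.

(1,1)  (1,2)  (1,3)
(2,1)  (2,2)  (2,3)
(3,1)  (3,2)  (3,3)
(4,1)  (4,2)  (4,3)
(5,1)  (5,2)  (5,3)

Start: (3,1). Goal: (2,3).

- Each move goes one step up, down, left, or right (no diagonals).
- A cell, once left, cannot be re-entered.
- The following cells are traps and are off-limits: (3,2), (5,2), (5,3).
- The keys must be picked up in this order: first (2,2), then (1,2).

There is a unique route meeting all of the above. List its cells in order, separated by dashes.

(3,1) - (2,1) - (2,2) - (1,2) - (1,3) - (2,3)

The waypoints must appear in the order (2,2), (1,2), with no cell reused.
Route from (3,1): up 1 to (2,1), right 1 to (2,2), up 1 to (1,2), right 1 to (1,3), down 1 to (2,3) — 5 moves in all.
Check: order respected ((2,2) at step 2, (1,2) at step 3).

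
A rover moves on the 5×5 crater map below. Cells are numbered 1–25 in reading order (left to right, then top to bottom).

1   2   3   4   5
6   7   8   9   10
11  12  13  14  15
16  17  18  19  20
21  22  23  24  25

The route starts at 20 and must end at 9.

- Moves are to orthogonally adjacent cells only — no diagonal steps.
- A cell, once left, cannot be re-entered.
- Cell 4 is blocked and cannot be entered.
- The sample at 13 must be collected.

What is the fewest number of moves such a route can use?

5

Any route passes through 13 somewhere between 20 and 9. Summing Manhattan distances along the two legs (20 → 13 → 9) gives a lower bound of 3 + 2 = 5 moves.
A route of 5 moves achieves this: 20 → 15 → 14 → 13 → 8 → 9.
Since 5 matches the lower bound, it is optimal.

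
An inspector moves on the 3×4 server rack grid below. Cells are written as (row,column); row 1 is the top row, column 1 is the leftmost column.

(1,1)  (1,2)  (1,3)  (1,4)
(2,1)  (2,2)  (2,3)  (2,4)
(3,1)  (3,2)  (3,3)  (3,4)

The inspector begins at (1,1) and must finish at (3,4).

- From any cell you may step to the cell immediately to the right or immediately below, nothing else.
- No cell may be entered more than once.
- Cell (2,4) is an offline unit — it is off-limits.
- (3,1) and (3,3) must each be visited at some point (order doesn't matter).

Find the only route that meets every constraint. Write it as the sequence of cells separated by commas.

(1,1), (2,1), (3,1), (3,2), (3,3), (3,4)

Moves only go right or down, so the column and row indices never decrease.
Route from (1,1): down 2 to (3,1), right 3 to (3,4) — 5 moves in all.
Check: all required cells visited.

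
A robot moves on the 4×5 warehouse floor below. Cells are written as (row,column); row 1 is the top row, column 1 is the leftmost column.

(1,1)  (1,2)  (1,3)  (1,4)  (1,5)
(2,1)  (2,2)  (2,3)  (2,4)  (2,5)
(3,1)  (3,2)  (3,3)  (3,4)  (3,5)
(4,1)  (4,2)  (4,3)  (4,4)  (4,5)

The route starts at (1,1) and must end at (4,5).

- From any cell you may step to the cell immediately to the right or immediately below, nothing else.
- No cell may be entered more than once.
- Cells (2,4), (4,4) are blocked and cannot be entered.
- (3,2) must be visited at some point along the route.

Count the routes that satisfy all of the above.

3

A right/down-only route from (1,1) to (4,5) makes exactly 3 down-moves and 4 right-moves in some order.
With no other constraints that would be C(7,3) = 35 routes.
Split at (3,2) and multiply the segment counts (each segment already excludes blocked cells): (1,1)→(3,2): 3; (3,2)→(4,5): 1; product = 3.
That gives 3 routes.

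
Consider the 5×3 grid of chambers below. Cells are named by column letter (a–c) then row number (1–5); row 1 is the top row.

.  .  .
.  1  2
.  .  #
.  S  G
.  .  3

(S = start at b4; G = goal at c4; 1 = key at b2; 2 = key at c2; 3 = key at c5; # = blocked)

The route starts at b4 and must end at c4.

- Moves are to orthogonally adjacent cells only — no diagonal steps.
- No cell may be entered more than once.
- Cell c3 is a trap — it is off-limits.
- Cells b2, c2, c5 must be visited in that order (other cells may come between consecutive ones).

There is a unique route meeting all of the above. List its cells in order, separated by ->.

b4 -> b3 -> b2 -> c2 -> c1 -> b1 -> a1 -> a2 -> a3 -> a4 -> a5 -> b5 -> c5 -> c4

The waypoints must appear in the order b2, c2, c5, with no cell reused.
Route from b4: 2× up (reaching b2), right to c2, up to c1, 2× left (reaching a1), 4× down (reaching a5), 2× right (reaching c5), up to c4 — 13 moves in all.
Check: order respected (1 at step 2, 2 at step 3, 3 at step 12).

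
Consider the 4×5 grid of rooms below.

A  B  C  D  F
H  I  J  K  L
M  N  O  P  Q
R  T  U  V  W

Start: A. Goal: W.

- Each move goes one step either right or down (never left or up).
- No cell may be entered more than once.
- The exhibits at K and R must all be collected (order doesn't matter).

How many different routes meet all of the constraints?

A right/down-only route from A to W makes exactly 3 down-moves and 4 right-moves in some order.
With no other constraints that would be C(7,3) = 35 routes.
R is below but to the left of K: going K → R would need a leftward move and R → K an upward move, so no right/down-only route can visit both required cells.
No route satisfies every constraint, so the count is 0.

0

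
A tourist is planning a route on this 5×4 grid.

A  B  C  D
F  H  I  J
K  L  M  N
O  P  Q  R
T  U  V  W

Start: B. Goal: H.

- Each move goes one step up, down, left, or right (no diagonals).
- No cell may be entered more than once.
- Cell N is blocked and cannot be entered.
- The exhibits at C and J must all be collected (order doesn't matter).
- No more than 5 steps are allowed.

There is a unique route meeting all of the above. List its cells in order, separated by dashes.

B - C - D - J - I - H

The 5-move cap with required stops at C, J leaves no slack for detours.
Route from B: right 2 to D, down 1 to J, left 2 to H — 5 moves in all.
Check: all required cells visited; 5 ≤ 5 moves.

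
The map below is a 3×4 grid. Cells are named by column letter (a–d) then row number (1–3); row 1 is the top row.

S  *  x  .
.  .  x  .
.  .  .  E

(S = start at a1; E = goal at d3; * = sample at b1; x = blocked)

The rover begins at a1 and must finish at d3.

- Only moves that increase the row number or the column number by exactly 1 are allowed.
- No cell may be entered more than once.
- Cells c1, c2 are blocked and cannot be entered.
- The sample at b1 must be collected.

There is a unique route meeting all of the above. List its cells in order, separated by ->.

Moves only go right or down, so the column and row indices never decrease.
Route from a1: right to b1, 2× down (reaching b3), 2× right (reaching d3) — 5 moves in all.
Check: all required cells visited.

a1 -> b1 -> b2 -> b3 -> c3 -> d3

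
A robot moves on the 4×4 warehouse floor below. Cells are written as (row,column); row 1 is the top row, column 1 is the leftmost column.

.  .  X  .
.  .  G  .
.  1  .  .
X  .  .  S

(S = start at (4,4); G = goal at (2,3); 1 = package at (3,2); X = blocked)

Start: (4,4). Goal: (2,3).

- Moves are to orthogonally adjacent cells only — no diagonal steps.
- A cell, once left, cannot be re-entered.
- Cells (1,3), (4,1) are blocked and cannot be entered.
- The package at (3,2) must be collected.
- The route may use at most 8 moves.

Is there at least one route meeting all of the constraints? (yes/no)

yes

One route that works: (4,4) → (3,4) → (3,3) → (3,2) → (2,2) → (2,3).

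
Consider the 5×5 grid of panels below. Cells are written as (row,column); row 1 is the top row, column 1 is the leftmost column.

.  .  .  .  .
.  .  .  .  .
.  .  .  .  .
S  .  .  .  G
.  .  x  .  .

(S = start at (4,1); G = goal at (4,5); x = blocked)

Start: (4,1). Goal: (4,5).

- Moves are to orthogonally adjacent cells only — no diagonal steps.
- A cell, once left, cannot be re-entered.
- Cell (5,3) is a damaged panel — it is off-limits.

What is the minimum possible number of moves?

4

The Manhattan distance from (4,1) to (4,5) is |4−4| + |1−5| = 4, so at least 4 moves are needed.
A route of 4 moves achieves this: (4,1) → (4,2) → (4,3) → (4,4) → (4,5).
Since 4 matches the lower bound, it is optimal.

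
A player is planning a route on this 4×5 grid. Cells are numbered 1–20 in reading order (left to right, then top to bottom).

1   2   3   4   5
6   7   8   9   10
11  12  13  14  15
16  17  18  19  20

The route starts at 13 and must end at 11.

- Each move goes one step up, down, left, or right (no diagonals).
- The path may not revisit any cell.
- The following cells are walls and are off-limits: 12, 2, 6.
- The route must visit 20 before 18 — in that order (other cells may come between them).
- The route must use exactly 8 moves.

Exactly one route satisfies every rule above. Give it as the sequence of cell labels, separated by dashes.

13 - 14 - 15 - 20 - 19 - 18 - 17 - 16 - 11

The waypoints must appear in the order 20, 18, with no cell reused.
Route from 13: right 2 to 15, down 1 to 20, left 4 to 16, up 1 to 11 — 8 moves in all.
Check: order respected (20 at step 3, 18 at step 5); 8 moves as required.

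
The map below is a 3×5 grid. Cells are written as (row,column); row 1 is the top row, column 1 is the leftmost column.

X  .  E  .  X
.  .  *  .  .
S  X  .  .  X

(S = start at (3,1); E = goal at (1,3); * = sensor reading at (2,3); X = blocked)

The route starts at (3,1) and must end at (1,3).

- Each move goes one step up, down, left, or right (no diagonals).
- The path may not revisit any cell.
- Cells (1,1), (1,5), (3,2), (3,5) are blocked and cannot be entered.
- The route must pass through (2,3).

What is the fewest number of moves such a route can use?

Any route passes through (2,3) somewhere between (3,1) and (1,3). Summing Manhattan distances along the two legs ((3,1) → (2,3) → (1,3)) gives a lower bound of 3 + 1 = 4 moves.
A route of 4 moves achieves this: (3,1) → (2,1) → (2,2) → (2,3) → (1,3).
Since 4 matches the lower bound, it is optimal.

4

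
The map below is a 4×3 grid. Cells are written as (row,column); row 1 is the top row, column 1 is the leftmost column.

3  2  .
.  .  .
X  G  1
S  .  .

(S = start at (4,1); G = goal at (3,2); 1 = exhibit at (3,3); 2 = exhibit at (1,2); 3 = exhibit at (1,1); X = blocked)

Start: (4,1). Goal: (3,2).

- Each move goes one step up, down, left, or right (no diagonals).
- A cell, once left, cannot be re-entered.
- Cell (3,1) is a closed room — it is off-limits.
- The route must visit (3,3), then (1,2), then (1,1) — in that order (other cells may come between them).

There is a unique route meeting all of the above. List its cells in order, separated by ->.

(4,1) -> (4,2) -> (4,3) -> (3,3) -> (2,3) -> (1,3) -> (1,2) -> (1,1) -> (2,1) -> (2,2) -> (3,2)

The waypoints must appear in the order (3,3), (1,2), (1,1), with no cell reused.
Route from (4,1): right 2 to (4,3), up 3 to (1,3), left 2 to (1,1), down 1 to (2,1), right 1 to (2,2), down 1 to (3,2) — 10 moves in all.
Check: order respected (1 at step 3, 2 at step 6, 3 at step 7).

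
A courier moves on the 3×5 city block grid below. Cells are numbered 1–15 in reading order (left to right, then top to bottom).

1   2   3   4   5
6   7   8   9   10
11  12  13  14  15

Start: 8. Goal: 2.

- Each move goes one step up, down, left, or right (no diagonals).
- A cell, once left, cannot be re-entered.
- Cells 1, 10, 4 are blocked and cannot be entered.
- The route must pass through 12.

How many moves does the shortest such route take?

Any route passes through 12 somewhere between 8 and 2. Summing Manhattan distances along the two legs (8 → 12 → 2) gives a lower bound of 2 + 2 = 4 moves.
A route of 4 moves achieves this: 8 → 13 → 12 → 7 → 2.
Since 4 matches the lower bound, it is optimal.

4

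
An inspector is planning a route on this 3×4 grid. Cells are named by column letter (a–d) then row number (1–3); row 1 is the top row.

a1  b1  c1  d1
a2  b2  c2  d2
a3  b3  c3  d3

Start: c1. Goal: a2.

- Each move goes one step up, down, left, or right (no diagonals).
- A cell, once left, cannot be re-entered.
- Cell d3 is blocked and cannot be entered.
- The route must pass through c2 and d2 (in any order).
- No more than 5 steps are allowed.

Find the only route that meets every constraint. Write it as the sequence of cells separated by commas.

c1, d1, d2, c2, b2, a2

The 5-move cap with required stops at c2, d2 leaves no slack for detours.
Route from c1: right 1 to d1, down 1 to d2, left 3 to a2 — 5 moves in all.
Check: all required cells visited; 5 ≤ 5 moves.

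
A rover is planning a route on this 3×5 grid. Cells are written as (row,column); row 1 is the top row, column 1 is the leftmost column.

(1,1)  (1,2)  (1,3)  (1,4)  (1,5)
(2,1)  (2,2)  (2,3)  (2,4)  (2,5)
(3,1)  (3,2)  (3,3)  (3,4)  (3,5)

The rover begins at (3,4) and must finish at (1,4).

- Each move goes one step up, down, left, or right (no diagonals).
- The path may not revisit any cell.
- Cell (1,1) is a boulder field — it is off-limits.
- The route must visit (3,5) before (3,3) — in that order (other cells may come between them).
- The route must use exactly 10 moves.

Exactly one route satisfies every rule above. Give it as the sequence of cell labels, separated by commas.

The waypoints must appear in the order (3,5), (3,3), with no cell reused.
Route from (3,4): right 1 to (3,5), up 1 to (2,5), left 2 to (2,3), down 1 to (3,3), left 1 to (3,2), up 2 to (1,2), right 2 to (1,4) — 10 moves in all.
Check: order respected ((3,5) at step 1, (3,3) at step 5); 10 moves as required.

(3,4), (3,5), (2,5), (2,4), (2,3), (3,3), (3,2), (2,2), (1,2), (1,3), (1,4)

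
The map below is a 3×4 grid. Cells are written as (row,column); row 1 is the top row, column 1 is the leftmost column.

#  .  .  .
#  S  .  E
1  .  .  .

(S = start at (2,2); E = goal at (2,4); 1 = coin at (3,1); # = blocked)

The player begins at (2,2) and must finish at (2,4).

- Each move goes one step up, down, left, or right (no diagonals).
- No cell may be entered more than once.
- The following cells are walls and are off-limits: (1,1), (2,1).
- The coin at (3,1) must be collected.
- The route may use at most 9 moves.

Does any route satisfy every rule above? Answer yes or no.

no

(3,1) must be visited but has only one open neighbour ((3,2)), and it is neither the start nor the goal — the route would have to enter and leave through (3,2), re-entering it.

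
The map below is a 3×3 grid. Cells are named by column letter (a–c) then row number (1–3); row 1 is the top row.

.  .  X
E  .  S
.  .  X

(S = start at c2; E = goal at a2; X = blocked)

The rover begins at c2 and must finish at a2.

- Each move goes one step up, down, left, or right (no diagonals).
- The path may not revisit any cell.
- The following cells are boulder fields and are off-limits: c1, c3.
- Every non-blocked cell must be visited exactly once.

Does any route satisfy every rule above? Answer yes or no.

Exhausting the options from c2, every branch either dead-ends against blocked cells, would have to re-enter a cell already used, or reaches the goal with a constraint still unmet.

no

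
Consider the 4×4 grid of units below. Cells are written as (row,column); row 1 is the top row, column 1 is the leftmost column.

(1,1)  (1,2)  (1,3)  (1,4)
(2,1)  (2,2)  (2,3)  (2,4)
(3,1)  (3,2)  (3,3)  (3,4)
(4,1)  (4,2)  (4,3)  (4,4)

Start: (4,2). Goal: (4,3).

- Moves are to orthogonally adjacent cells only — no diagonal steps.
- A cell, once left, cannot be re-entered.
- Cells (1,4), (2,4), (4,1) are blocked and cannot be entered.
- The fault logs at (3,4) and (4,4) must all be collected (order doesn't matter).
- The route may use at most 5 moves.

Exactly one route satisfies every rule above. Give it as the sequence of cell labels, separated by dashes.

(4,2) - (3,2) - (3,3) - (3,4) - (4,4) - (4,3)

The budget equals the shortest possible length, so every move has to be on a shortest route through the required cells.
Route from (4,2): up to (3,2), 2× right (reaching (3,4)), down to (4,4), left to (4,3) — 5 moves in all.
Check: all required cells visited; 5 ≤ 5 moves.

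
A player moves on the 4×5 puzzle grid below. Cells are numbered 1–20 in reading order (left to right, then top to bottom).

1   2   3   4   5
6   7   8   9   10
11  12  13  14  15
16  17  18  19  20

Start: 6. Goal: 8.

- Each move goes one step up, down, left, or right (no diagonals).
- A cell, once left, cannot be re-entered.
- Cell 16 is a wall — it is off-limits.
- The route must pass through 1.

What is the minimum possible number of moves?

Any route passes through 1 somewhere between 6 and 8. Summing Manhattan distances along the two legs (6 → 1 → 8) gives a lower bound of 1 + 3 = 4 moves.
A route of 4 moves achieves this: 6 → 1 → 2 → 7 → 8.
Since 4 matches the lower bound, it is optimal.

4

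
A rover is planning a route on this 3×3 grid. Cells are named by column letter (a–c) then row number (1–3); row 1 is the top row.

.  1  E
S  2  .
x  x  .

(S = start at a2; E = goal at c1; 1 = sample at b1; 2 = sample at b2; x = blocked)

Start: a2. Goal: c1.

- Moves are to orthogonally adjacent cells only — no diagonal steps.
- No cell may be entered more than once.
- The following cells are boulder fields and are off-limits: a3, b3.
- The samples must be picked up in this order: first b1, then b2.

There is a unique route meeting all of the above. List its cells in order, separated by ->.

a2 -> a1 -> b1 -> b2 -> c2 -> c1

The waypoints must appear in the order b1, b2, with no cell reused.
Route from a2: up to a1, right to b1, down to b2, right to c2, up to c1 — 5 moves in all.
Check: order respected (1 at step 2, 2 at step 3).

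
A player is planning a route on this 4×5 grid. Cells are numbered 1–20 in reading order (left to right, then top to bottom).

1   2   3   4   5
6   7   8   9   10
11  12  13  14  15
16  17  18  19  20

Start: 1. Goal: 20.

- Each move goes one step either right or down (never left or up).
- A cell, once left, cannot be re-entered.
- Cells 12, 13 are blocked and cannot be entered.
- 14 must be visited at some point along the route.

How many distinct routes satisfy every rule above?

8

A right/down-only route from 1 to 20 makes exactly 3 down-moves and 4 right-moves in some order.
With no other constraints that would be C(7,3) = 35 routes.
Split at 14 and multiply the segment counts (each segment already excludes blocked cells): 1→14: 4; 14→20: 2; product = 8.
That gives 8 routes.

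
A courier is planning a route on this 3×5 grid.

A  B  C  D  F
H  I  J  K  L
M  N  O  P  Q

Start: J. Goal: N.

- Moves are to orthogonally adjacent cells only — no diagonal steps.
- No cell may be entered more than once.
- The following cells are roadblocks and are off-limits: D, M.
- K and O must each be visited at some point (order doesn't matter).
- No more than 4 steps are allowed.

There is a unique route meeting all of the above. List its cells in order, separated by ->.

The budget equals the shortest possible length, so every move has to be on a shortest route through the required cells.
Route from J: right 1 to K, down 1 to P, left 2 to N — 4 moves in all.
Check: all required cells visited; 4 ≤ 4 moves.

J -> K -> P -> O -> N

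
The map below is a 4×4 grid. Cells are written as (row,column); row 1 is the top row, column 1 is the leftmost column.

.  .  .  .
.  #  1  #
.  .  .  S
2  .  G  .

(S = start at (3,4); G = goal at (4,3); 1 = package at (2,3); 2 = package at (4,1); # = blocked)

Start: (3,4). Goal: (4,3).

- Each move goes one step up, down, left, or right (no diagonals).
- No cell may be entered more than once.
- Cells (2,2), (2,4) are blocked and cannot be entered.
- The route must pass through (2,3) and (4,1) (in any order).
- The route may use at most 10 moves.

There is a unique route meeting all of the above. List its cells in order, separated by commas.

The budget equals the shortest possible length, so every move has to be on a shortest route through the required cells.
Route from (3,4): left to (3,3), 2× up (reaching (1,3)), 2× left (reaching (1,1)), 3× down (reaching (4,1)), 2× right (reaching (4,3)) — 10 moves in all.
Check: all required cells visited; 10 ≤ 10 moves.

(3,4), (3,3), (2,3), (1,3), (1,2), (1,1), (2,1), (3,1), (4,1), (4,2), (4,3)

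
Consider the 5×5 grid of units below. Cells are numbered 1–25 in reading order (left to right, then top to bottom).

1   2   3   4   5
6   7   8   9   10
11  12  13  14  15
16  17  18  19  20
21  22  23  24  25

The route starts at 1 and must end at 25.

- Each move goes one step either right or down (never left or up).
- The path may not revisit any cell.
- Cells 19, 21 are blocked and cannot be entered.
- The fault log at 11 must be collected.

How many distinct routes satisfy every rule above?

6

A right/down-only route from 1 to 25 makes exactly 4 down-moves and 4 right-moves in some order.
With no other constraints that would be C(8,4) = 70 routes.
Split at 11 and multiply the segment counts (each segment already excludes blocked cells): 1→11: 1; 11→25: 6; product = 6.
That gives 6 routes.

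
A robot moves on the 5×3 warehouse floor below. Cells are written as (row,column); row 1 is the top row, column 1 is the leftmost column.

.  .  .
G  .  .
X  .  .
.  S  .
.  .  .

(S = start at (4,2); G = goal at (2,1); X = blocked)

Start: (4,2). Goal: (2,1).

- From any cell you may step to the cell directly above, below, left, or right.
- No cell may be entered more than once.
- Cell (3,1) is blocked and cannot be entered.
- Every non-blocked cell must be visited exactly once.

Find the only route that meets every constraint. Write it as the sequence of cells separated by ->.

(4,2) -> (4,1) -> (5,1) -> (5,2) -> (5,3) -> (4,3) -> (3,3) -> (3,2) -> (2,2) -> (2,3) -> (1,3) -> (1,2) -> (1,1) -> (2,1)

Need to visit all 14 open cells exactly once, starting at (4,2) and ending at (2,1).
Cell (4,1) has only two open neighbours ((5,1) and (4,2)), so the path must pass straight through it: one of those is the cell it's entered from and the other is where it exits.
Route from (4,2): left 1 to (4,1), down 1 to (5,1), right 2 to (5,3), up 2 to (3,3), left 1 to (3,2), up 1 to (2,2), right 1 to (2,3), up 1 to (1,3), left 2 to (1,1), down 1 to (2,1) — 13 moves in all.
Check: all 14 open cells covered.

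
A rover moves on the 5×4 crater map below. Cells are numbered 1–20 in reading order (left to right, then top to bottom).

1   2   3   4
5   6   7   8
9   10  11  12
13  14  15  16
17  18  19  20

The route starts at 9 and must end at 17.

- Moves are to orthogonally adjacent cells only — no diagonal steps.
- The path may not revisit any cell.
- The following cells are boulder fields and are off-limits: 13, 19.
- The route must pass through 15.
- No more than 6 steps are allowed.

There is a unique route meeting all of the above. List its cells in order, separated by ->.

The 6-move cap with required stops at 15 leaves no slack for detours.
Route from 9: 2× right (reaching 11), down to 15, left to 14, down to 18, left to 17 — 6 moves in all.
Check: all required cells visited; 6 ≤ 6 moves.

9 -> 10 -> 11 -> 15 -> 14 -> 18 -> 17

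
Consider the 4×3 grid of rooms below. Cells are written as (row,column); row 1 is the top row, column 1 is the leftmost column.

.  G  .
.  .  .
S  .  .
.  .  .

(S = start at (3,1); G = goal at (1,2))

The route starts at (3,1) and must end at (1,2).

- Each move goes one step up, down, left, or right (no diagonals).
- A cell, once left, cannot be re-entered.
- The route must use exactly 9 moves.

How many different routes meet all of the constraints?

6

Need simple routes of exactly 9 moves from (3,1) to (1,2) (Manhattan distance 3, so 3 moves are spent on a detour and 3 undoing it).
Enumerating: (3,1) (2,1) (2,2) (3,2) (4,2) (4,3) (3,3) (2,3) (1,3) (1,2) | (3,1) (4,1) (4,2) (3,2) (3,3) (2,3) (2,2) (2,1) (1,1) (1,2) | (3,1) (4,1) (4,2) (4,3) (3,3) (2,3) (2,2) (2,1) (1,1) (1,2) | (3,1) (4,1) (4,2) (4,3) (3,3) (3,2) (2,2) (2,1) (1,1) (1,2) | (3,1) (4,1) (4,2) (4,3) (3,3) (3,2) (2,2) (2,3) (1,3) (1,2) | (3,1) (3,2) (4,2) (4,3) (3,3) (2,3) (2,2) (2,1) (1,1) (1,2).
That gives 6 routes.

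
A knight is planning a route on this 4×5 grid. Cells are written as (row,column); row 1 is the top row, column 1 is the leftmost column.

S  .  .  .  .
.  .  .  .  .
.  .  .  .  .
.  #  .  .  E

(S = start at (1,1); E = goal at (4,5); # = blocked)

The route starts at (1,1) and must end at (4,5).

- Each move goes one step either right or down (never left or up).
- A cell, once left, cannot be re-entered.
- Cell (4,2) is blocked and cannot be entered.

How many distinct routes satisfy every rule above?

A right/down-only route from (1,1) to (4,5) makes exactly 3 down-moves and 4 right-moves in some order.
With no other constraints that would be C(7,3) = 35 routes.
Subtract routes through each blocked cell (inclusion–exclusion for overlaps): − through (4,2): 4 → 31.
That gives 31 routes.

31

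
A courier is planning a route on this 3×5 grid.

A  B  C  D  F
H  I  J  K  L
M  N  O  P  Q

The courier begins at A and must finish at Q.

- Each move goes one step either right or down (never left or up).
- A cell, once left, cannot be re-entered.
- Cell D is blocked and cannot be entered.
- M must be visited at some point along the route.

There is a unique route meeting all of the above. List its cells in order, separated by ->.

A -> H -> M -> N -> O -> P -> Q

Moves only go right or down, so the column and row indices never decrease.
Route from A: 2× down (reaching M), 4× right (reaching Q) — 6 moves in all.
Check: all required cells visited.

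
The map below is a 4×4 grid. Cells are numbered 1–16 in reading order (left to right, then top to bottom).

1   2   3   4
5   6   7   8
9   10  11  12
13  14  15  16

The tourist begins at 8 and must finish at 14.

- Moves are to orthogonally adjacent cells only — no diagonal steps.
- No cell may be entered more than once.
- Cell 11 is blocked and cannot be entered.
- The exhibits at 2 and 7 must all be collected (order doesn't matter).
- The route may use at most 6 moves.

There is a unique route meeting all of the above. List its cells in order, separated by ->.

The budget equals the shortest possible length, so every move has to be on a shortest route through the required cells.
Route from 8: left to 7, up to 3, left to 2, 3× down (reaching 14) — 6 moves in all.
Check: all required cells visited; 6 ≤ 6 moves.

8 -> 7 -> 3 -> 2 -> 6 -> 10 -> 14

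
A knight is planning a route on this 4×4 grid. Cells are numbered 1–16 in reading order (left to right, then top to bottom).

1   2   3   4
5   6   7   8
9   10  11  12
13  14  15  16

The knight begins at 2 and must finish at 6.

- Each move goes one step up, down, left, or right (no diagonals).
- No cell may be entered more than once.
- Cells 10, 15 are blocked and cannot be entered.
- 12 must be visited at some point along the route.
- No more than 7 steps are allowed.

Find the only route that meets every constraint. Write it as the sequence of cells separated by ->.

The budget equals the shortest possible length, so every move has to be on a shortest route through the required cells.
Route from 2: 2× right (reaching 4), 2× down (reaching 12), left to 11, up to 7, left to 6 — 7 moves in all.
Check: all required cells visited; 7 ≤ 7 moves.

2 -> 3 -> 4 -> 8 -> 12 -> 11 -> 7 -> 6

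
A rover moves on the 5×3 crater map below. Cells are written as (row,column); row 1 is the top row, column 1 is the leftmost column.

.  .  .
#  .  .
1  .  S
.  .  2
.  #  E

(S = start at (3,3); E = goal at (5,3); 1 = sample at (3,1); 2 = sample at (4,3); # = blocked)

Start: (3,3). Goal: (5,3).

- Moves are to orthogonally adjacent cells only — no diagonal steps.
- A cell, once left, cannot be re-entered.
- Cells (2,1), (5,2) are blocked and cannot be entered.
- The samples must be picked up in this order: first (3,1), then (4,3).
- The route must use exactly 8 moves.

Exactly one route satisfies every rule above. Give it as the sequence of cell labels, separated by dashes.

The waypoints must appear in the order (3,1), (4,3), with no cell reused.
Route from (3,3): up 1 to (2,3), left 1 to (2,2), down 1 to (3,2), left 1 to (3,1), down 1 to (4,1), right 2 to (4,3), down 1 to (5,3) — 8 moves in all.
Check: order respected (1 at step 4, 2 at step 7); 8 moves as required.

(3,3) - (2,3) - (2,2) - (3,2) - (3,1) - (4,1) - (4,2) - (4,3) - (5,3)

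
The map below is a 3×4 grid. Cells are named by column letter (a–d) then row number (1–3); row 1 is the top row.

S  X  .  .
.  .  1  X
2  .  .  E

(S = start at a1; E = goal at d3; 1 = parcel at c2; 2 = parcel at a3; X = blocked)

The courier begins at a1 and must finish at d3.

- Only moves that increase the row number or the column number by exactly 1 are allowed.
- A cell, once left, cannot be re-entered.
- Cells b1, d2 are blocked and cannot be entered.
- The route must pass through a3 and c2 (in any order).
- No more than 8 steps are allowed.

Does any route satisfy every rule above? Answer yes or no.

no

a3 is below but to the left of c2: going c2 → a3 would need a leftward move and a3 → c2 an upward move, so no right/down-only route can visit both required cells.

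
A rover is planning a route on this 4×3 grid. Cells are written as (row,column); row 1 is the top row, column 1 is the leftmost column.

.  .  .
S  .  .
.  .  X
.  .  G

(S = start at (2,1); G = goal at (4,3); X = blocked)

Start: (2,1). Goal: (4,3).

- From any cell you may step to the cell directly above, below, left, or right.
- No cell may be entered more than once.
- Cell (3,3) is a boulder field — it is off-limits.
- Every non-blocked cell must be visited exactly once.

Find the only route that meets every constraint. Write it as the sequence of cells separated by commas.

Need to visit all 11 open cells exactly once, starting at (2,1) and ending at (4,3).
Cell (4,1) has only two open neighbours ((3,1) and (4,2)), so the path must pass straight through it: one of those is the cell it's entered from and the other is where it exits.
Route from (2,1): up to (1,1), 2× right (reaching (1,3)), down to (2,3), left to (2,2), down to (3,2), left to (3,1), down to (4,1), 2× right (reaching (4,3)) — 10 moves in all.
Check: all 11 open cells covered.

(2,1), (1,1), (1,2), (1,3), (2,3), (2,2), (3,2), (3,1), (4,1), (4,2), (4,3)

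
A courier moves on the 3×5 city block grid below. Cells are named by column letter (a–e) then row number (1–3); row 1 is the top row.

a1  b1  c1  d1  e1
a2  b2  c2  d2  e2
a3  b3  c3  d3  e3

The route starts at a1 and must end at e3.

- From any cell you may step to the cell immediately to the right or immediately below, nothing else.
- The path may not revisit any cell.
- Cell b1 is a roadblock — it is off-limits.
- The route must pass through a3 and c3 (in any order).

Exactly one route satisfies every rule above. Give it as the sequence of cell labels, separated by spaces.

a1 a2 a3 b3 c3 d3 e3

Moves only go right or down, so the column and row indices never decrease.
Route from a1: 2× down (reaching a3), 4× right (reaching e3) — 6 moves in all.
Check: all required cells visited.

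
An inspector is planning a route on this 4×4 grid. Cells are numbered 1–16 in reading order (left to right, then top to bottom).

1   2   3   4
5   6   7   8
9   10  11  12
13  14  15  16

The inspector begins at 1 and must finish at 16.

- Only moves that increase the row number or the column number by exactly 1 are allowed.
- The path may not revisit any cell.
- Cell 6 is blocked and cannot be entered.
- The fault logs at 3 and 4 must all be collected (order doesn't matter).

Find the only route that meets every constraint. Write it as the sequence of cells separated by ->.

Moves only go right or down, so the column and row indices never decrease.
Route from 1: right 3 to 4, down 3 to 16 — 6 moves in all.
Check: all required cells visited.

1 -> 2 -> 3 -> 4 -> 8 -> 12 -> 16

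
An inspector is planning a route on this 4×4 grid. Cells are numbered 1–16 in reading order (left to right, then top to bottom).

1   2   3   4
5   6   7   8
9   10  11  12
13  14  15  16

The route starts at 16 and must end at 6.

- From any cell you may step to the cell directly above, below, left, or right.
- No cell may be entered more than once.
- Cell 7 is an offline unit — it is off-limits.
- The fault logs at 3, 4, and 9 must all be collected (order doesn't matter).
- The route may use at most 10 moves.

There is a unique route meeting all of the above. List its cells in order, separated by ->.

16 -> 12 -> 8 -> 4 -> 3 -> 2 -> 1 -> 5 -> 9 -> 10 -> 6

The budget equals the shortest possible length, so every move has to be on a shortest route through the required cells.
Route from 16: 3× up (reaching 4), 3× left (reaching 1), 2× down (reaching 9), right to 10, up to 6 — 10 moves in all.
Check: all required cells visited; 10 ≤ 10 moves.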